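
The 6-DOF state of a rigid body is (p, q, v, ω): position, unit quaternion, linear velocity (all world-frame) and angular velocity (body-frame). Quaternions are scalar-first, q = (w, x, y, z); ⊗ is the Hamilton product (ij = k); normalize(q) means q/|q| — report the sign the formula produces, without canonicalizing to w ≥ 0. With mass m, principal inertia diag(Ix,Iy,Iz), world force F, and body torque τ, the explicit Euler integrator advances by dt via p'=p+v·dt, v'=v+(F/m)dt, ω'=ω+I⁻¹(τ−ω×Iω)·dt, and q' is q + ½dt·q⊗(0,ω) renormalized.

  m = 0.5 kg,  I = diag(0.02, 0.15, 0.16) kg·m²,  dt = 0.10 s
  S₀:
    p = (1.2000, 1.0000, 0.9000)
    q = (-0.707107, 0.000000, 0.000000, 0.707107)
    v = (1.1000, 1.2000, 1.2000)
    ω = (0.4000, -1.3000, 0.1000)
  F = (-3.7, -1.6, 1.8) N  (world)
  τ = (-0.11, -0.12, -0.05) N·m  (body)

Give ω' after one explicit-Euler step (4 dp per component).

ω' = (-0.1435, -1.3763, 0.1110)

precession coupling ω×(Iω) = (-0.0013, -0.0056, -0.0676)
angular accel α = (-5.4350, -0.7627, 0.1100)
ω + α·dt = (-0.1435, -1.3763, 0.1110)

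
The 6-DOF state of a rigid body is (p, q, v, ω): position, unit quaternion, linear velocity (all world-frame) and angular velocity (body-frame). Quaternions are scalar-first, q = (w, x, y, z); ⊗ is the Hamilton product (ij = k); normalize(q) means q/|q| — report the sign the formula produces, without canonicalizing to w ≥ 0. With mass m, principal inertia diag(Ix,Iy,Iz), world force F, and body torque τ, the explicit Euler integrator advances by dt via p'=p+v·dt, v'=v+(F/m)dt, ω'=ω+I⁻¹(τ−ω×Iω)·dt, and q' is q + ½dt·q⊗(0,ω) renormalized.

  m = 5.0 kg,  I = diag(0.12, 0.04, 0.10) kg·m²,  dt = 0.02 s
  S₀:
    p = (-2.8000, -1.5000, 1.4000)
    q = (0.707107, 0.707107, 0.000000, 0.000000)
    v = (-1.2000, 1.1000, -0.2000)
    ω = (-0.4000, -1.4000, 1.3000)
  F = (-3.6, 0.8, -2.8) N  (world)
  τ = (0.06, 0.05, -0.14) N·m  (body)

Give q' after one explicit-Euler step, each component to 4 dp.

q⊗(0,ω) = (0.2828428, -0.2828428, -1.9091889, -0.0707107)
q + ½dt·q⊗(0,ω), renormalized = (0.7098, 0.7041, -0.0191, -0.0007)

q' = (0.7098, 0.7041, -0.0191, -0.0007)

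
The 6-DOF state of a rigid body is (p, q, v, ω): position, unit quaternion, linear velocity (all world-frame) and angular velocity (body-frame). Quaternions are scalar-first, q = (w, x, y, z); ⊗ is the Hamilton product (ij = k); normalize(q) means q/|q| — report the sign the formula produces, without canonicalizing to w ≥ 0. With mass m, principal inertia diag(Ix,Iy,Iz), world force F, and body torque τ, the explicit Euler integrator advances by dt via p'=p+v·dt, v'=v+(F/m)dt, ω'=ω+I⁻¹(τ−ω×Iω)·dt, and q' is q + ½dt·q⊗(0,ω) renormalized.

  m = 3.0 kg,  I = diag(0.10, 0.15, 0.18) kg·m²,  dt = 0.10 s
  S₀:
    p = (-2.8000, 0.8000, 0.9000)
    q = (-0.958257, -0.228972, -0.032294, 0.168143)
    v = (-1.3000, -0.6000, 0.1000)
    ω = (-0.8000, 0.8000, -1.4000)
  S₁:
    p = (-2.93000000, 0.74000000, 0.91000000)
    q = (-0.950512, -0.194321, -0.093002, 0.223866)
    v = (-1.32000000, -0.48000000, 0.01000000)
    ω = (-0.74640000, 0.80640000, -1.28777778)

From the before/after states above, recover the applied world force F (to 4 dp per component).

Δv = v₁−v₀ = (-0.02000000, 0.12000000, -0.09000000)
applied force F = (-0.6000, 3.6000, -2.7000)

F = (-0.6000, 3.6000, -2.7000)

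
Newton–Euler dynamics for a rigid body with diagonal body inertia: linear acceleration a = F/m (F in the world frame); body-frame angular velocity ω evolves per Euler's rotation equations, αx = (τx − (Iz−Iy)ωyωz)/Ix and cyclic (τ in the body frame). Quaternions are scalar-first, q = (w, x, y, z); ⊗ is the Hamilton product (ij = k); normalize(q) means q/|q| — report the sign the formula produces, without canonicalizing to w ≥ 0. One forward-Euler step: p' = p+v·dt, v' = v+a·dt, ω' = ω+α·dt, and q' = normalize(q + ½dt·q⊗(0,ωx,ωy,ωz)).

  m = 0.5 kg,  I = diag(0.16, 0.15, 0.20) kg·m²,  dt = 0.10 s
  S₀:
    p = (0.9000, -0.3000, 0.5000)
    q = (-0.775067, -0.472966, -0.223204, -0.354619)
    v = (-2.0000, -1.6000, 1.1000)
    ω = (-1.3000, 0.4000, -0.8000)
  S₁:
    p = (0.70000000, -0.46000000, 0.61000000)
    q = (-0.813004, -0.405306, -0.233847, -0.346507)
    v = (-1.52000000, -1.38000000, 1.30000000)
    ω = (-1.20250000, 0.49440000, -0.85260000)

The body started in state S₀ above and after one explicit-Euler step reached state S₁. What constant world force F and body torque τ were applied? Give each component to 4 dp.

rate change Δω = (0.09750000, 0.09440000, -0.05260000)
gyro term ω₀×Iω₀ = (-0.0160, -0.0416, 0.0052)
τ = I·(Δω/dt) + ω₀×(Iω₀) = (0.1400, 0.1000, -0.1000)
v₁ − v₀ = (0.48000000, 0.22000000, 0.20000000)
applied force F = (2.4000, 1.1000, 1.0000)

F = (2.4000, 1.1000, 1.0000)
τ = (0.1400, 0.1000, -0.1000)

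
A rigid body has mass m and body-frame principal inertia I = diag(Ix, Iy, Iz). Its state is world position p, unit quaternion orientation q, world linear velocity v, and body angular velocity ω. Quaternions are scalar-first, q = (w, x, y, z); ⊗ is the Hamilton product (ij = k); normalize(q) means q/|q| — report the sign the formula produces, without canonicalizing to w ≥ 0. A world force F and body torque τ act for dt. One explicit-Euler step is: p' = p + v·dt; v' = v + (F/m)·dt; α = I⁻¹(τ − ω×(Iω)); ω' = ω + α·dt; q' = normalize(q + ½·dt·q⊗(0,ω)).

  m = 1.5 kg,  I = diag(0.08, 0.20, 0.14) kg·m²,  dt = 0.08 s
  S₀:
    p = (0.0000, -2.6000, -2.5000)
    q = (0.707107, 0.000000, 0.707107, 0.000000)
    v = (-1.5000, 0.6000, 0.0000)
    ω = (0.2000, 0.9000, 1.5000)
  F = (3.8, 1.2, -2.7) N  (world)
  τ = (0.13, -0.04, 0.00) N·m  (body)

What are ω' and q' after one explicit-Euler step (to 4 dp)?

precession coupling ω×(Iω) = (-0.0810, -0.0180, 0.0216)
(τ − ω×Iω)/I = (2.6375, -0.1100, -0.1543)
ω + α·dt = (0.4110, 0.8912, 1.4877)
Hamilton product q⊗(0,ω) = (-0.6363963, 1.2020819, 0.6363963, 0.9192391)
q' = normalize(q + ½dt·q⊗(0,ω)) = (0.6800, 0.0480, 0.7308, 0.0367)

ω' = (0.4110, 0.8912, 1.4877)
q' = (0.6800, 0.0480, 0.7308, 0.0367)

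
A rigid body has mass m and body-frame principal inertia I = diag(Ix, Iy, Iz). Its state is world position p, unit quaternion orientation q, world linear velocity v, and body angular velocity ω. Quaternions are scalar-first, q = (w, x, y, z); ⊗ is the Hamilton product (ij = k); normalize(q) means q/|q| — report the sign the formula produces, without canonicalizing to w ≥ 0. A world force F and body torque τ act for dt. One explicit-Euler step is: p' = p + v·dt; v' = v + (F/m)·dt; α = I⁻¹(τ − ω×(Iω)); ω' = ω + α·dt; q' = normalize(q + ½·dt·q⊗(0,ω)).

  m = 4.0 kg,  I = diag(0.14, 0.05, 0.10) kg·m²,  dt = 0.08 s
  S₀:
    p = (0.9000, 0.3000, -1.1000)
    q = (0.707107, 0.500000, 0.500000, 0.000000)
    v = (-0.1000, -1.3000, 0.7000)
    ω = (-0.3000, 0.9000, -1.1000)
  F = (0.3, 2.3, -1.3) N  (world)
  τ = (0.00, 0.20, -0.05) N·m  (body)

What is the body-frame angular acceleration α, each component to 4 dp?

α = (0.3536, 3.7360, -0.7430)

ω×(Iω) gyroscopic = (-0.0495, 0.0132, 0.0243)
angular accel α = (0.3536, 3.7360, -0.7430)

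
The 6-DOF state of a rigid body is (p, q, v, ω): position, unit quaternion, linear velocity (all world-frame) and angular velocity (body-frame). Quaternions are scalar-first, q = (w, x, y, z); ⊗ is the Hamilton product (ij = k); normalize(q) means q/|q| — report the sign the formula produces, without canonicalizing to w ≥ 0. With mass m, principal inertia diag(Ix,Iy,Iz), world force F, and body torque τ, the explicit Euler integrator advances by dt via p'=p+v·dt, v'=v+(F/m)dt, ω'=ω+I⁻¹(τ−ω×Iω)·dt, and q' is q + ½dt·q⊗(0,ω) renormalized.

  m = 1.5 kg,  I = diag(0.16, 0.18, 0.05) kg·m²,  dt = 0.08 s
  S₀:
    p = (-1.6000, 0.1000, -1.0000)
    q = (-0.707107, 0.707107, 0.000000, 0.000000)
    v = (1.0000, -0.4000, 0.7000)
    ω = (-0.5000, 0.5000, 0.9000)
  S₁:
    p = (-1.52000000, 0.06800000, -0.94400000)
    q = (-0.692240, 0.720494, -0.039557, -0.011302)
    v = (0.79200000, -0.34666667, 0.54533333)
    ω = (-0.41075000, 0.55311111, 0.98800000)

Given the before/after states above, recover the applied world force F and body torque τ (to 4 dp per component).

Δω = ω₁−ω₀ = (0.08925000, 0.05311111, 0.08800000)
precession coupling = (-0.0585, -0.0495, -0.0050)
τ = I·(Δω/dt) + ω₀×(Iω₀) = (0.1200, 0.0700, 0.0500)
Δv = v₁−v₀ = (-0.20800000, 0.05333333, -0.15466667)
F = m·Δv/dt = (-3.9000, 1.0000, -2.9000)

F = (-3.9000, 1.0000, -2.9000)
τ = (0.1200, 0.0700, 0.0500)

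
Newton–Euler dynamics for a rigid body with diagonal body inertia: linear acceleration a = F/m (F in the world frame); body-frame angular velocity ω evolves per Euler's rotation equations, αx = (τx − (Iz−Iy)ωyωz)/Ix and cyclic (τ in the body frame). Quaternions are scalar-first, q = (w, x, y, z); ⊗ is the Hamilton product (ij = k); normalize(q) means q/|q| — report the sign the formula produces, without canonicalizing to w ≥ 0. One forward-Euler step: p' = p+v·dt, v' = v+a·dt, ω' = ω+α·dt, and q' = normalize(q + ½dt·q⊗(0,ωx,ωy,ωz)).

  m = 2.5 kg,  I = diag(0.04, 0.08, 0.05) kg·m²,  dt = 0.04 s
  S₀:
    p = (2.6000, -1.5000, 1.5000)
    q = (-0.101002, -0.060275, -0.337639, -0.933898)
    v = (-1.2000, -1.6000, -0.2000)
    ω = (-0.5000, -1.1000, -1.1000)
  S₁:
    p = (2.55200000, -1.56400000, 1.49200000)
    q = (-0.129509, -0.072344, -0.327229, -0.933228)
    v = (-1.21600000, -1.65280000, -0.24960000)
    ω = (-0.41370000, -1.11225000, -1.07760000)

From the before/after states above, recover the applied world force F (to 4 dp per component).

F = (-1.0000, -3.3000, -3.1000)

Δv = v₁−v₀ = (-0.01600000, -0.05280000, -0.04960000)
m·(v₁−v₀)/dt = (-1.0000, -3.3000, -3.1000)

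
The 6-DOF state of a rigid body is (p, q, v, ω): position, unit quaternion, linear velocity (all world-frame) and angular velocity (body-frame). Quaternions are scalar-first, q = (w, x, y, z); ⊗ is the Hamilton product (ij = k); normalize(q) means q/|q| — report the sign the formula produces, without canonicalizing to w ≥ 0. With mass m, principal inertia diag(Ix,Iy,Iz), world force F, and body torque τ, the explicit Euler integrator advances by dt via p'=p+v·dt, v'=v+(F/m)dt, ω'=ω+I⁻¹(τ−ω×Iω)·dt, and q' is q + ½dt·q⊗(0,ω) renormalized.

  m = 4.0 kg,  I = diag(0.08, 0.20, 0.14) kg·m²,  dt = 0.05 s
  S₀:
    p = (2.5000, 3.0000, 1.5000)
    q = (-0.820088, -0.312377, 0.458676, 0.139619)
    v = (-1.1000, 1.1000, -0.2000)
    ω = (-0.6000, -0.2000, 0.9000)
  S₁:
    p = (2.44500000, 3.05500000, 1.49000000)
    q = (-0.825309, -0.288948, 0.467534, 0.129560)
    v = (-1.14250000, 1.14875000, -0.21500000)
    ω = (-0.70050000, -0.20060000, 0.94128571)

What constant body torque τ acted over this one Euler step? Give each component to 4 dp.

τ = (-0.1500, 0.0300, 0.1300)

Δω = ω₁−ω₀ = (-0.10050000, -0.00060000, 0.04128571)
applied torque τ = (-0.1500, 0.0300, 0.1300)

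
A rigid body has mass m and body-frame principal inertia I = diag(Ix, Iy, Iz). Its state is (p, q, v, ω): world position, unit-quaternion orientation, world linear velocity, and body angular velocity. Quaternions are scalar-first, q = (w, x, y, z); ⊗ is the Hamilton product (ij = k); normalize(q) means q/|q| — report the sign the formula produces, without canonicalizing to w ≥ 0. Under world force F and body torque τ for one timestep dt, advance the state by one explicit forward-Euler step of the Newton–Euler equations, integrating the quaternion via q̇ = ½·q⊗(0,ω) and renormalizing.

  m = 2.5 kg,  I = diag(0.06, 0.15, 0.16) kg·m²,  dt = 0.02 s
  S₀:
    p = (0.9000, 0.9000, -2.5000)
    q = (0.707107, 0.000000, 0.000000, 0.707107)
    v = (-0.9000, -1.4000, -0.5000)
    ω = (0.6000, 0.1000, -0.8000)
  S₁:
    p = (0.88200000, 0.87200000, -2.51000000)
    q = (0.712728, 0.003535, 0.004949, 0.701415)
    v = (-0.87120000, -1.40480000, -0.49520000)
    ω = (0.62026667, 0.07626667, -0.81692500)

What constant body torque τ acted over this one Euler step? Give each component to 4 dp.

τ = (0.0600, -0.1300, -0.1300)

ω₁ − ω₀ = (0.02026667, -0.02373333, -0.01692500)
τ = I·(Δω/dt) + ω₀×(Iω₀) = (0.0600, -0.1300, -0.1300)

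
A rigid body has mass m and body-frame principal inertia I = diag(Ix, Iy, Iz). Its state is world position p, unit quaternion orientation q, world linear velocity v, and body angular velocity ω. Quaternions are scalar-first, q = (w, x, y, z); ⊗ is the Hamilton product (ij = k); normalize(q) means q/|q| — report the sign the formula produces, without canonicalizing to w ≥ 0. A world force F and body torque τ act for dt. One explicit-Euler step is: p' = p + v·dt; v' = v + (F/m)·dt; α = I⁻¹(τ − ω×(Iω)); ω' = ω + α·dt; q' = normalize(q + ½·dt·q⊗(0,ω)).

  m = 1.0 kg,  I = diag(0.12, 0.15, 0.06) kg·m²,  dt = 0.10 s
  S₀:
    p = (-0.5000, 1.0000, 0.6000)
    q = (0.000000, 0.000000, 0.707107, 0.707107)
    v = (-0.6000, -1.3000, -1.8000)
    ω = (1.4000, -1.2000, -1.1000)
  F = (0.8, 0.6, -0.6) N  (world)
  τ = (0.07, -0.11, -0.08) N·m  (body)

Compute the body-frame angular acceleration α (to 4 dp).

α = (1.5733, -0.1173, -0.4933)

gyro term ω×Iω = (-0.1188, -0.0924, -0.0504)
angular accel α = (1.5733, -0.1173, -0.4933)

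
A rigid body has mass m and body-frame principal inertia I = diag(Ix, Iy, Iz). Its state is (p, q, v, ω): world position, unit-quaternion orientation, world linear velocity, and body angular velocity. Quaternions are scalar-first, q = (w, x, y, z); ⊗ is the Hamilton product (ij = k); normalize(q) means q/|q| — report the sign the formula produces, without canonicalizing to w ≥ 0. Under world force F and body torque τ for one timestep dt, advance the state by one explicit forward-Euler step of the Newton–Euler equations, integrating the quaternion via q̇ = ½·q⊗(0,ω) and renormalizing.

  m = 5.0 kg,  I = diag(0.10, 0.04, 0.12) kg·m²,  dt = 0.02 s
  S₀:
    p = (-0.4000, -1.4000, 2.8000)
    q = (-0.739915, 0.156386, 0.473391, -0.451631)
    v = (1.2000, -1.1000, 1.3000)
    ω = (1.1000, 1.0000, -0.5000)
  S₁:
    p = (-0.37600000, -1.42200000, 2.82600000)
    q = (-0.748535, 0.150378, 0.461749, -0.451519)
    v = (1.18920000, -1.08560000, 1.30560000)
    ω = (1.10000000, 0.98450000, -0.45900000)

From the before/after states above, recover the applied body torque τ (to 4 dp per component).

τ = (-0.0400, -0.0200, 0.1800)

ω₁ − ω₀ = (0.00000000, -0.01550000, 0.04100000)
ω₀×(Iω₀) = (-0.0400, 0.0110, -0.0660)
τ = I·(Δω/dt) + ω₀×(Iω₀) = (-0.0400, -0.0200, 0.1800)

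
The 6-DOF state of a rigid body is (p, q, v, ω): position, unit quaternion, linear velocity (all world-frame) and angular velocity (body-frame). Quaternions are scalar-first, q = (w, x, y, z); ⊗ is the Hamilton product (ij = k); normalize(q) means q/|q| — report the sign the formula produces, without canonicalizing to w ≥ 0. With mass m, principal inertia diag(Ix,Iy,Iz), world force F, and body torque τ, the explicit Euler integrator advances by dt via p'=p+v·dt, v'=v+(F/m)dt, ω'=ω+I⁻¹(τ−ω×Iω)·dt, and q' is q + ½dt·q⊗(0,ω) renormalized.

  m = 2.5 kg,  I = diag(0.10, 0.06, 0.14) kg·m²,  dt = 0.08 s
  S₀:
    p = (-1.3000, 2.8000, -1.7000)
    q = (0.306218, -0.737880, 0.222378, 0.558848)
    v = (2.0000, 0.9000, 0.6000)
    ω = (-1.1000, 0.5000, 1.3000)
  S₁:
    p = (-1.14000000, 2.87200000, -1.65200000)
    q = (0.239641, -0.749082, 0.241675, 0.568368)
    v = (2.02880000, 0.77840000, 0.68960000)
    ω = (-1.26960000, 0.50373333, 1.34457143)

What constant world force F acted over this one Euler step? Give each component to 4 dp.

F = (0.9000, -3.8000, 2.8000)

v₁ − v₀ = (0.02880000, -0.12160000, 0.08960000)
applied force F = (0.9000, -3.8000, 2.8000)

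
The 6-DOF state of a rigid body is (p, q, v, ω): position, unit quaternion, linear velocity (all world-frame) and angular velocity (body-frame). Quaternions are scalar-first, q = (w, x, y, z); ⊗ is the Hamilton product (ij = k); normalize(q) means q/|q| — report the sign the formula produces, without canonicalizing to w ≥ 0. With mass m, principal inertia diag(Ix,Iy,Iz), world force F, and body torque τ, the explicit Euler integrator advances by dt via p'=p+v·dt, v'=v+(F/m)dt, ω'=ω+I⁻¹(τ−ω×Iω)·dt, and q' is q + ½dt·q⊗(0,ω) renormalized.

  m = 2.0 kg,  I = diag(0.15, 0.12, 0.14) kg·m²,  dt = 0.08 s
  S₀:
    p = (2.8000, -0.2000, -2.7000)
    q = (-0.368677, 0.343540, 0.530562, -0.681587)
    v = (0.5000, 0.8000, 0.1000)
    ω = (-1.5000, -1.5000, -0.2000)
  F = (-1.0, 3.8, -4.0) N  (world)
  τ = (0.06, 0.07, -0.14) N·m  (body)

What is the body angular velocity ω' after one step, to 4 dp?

(τ − ω×Iω)/I = (0.3600, 0.5583, -0.5179)
ω' = ω + α·dt = (-1.4712, -1.4553, -0.2414)

ω' = (-1.4712, -1.4553, -0.2414)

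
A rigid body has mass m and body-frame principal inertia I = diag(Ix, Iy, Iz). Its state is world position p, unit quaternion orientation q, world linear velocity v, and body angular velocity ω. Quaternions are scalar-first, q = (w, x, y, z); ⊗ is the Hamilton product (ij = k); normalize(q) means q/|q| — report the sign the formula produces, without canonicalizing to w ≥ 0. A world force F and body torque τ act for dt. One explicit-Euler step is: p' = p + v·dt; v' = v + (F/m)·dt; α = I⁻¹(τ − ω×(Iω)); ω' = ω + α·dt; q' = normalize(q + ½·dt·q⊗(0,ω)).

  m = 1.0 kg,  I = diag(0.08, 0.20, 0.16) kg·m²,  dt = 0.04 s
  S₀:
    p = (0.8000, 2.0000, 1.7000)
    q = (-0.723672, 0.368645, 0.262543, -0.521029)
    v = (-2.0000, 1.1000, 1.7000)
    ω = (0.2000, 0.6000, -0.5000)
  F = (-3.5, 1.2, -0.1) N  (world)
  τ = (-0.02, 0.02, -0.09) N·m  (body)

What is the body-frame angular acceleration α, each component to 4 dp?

α = (-0.4000, 0.0600, -0.6525)

ω×(Iω) gyroscopic = (0.0120, 0.0080, 0.0144)
α = I⁻¹(τ − ω×Iω) = (-0.4000, 0.0600, -0.6525)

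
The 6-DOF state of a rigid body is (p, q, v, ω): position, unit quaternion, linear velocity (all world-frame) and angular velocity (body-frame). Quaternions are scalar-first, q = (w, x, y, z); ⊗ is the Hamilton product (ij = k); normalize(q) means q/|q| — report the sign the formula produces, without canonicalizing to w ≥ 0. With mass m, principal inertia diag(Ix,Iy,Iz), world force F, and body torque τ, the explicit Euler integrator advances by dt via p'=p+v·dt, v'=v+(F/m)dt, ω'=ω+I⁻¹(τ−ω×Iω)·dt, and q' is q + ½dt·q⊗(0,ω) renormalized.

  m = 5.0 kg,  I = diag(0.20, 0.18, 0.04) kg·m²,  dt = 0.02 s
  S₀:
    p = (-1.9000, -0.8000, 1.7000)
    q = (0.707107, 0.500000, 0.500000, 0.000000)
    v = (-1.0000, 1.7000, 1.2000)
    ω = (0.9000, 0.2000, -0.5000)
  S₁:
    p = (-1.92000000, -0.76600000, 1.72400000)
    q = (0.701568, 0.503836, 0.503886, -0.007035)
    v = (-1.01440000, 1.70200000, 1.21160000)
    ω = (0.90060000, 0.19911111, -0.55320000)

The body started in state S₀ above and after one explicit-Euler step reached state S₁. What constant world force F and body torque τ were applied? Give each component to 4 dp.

F = (-3.6000, 0.5000, 2.9000)
τ = (0.0200, -0.0800, -0.1100)

Δv = v₁−v₀ = (-0.01440000, 0.00200000, 0.01160000)
m·(v₁−v₀)/dt = (-3.6000, 0.5000, 2.9000)
rate change Δω = (0.00060000, -0.00088889, -0.05320000)
precession coupling = (0.0140, -0.0720, -0.0036)
I·α + gyro = (0.0200, -0.0800, -0.1100)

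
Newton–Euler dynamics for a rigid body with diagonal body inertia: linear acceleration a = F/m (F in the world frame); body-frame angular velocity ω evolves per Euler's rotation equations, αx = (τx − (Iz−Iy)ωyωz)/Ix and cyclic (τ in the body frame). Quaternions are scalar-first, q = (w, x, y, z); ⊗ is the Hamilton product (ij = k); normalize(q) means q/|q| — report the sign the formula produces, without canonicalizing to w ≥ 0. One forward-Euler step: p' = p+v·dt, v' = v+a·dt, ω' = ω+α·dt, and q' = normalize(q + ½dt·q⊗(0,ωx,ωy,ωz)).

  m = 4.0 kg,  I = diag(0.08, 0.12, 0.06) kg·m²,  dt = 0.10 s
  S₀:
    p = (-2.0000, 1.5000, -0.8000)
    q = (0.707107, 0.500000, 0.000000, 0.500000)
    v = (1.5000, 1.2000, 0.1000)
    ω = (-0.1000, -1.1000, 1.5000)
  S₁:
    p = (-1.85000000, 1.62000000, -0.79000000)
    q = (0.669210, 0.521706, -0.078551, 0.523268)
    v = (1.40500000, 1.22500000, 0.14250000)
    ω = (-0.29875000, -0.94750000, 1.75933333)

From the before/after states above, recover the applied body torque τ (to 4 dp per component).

Δω = ω₁−ω₀ = (-0.19875000, 0.15250000, 0.25933333)
ω₀×(Iω₀) = (0.0990, -0.0030, 0.0044)
I·α + gyro = (-0.0600, 0.1800, 0.1600)

τ = (-0.0600, 0.1800, 0.1600)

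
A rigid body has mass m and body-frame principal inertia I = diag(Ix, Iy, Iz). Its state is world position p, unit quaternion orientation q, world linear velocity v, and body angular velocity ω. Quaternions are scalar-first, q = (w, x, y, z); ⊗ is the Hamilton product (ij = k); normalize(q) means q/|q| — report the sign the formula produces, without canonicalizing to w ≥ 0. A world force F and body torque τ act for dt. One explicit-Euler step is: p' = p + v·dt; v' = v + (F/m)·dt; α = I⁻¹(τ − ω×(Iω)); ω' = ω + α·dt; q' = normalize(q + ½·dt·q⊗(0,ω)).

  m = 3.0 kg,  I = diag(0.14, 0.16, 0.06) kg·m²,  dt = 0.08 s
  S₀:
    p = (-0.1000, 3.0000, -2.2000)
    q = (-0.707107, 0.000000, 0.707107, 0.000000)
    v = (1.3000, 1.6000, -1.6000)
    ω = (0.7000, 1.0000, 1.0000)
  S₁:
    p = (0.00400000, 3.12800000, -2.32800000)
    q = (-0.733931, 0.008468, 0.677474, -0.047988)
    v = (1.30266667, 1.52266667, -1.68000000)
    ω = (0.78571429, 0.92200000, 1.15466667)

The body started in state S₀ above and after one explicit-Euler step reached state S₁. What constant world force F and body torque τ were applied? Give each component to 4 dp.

Δω = ω₁−ω₀ = (0.08571429, -0.07800000, 0.15466667)
precession coupling = (-0.1000, 0.0560, 0.0140)
τ = I·(Δω/dt) + ω₀×(Iω₀) = (0.0500, -0.1000, 0.1300)
Δv = v₁−v₀ = (0.00266667, -0.07733333, -0.08000000)
applied force F = (0.1000, -2.9000, -3.0000)

F = (0.1000, -2.9000, -3.0000)
τ = (0.0500, -0.1000, 0.1300)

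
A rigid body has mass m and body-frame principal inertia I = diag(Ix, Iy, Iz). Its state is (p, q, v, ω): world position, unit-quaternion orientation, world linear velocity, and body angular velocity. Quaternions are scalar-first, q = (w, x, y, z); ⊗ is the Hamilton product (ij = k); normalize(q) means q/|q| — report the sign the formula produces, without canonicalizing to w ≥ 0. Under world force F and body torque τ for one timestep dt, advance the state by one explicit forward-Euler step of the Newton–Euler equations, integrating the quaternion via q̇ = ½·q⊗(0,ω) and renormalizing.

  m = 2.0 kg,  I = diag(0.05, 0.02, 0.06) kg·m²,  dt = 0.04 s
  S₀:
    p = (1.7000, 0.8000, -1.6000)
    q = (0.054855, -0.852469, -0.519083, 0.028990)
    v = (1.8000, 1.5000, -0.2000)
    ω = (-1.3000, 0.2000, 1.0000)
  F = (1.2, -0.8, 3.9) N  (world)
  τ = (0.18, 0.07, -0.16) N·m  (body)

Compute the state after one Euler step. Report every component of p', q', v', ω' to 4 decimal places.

p' = (1.7720, 0.8600, -1.6080)
q' = (0.0342, -0.8639, -0.5023, 0.0132)
v' = (1.8240, 1.4840, -0.1220)
ω' = (-1.1624, 0.3140, 0.8881)

new position p' = (1.7720, 0.8600, -1.6080)
v' = v + a·dt = (1.8240, 1.4840, -0.1220)
ω×(Iω) gyroscopic = (0.0080, 0.0130, 0.0078)
α = I⁻¹(τ − ω×Iω) = (3.4400, 2.8500, -2.7967)
ω + α·dt = (-1.1624, 0.3140, 0.8881)
q⊗(0,ω) = (-1.0333831, -0.5961925, 0.8257530, -0.7904467)
q' = normalize(q + ½dt·q⊗(0,ω)) = (0.0342, -0.8639, -0.5023, 0.0132)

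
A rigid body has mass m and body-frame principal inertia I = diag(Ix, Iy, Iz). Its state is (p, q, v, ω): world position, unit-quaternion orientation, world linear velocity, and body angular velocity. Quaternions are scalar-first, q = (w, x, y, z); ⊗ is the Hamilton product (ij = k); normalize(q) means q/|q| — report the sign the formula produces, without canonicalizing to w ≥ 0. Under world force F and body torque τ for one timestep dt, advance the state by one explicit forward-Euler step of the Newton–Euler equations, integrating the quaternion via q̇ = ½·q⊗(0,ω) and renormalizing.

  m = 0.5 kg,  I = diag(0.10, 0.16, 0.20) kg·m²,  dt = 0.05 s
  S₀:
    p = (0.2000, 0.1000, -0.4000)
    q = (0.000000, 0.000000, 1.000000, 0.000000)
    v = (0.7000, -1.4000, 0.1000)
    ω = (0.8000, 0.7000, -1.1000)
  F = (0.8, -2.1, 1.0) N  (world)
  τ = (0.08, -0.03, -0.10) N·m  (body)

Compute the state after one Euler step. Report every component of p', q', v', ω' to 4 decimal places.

p' = (0.2350, 0.0300, -0.3950)
q' = (-0.0175, -0.0275, 0.9993, -0.0200)
v' = (0.7800, -1.6100, 0.2000)
ω' = (0.8554, 0.6631, -1.1334)

linear accel F/m = (1.6000, -4.2000, 2.0000)
p + v·dt = (0.2350, 0.0300, -0.3950)
new velocity v' = (0.7800, -1.6100, 0.2000)
gyro term ω×Iω = (-0.0308, 0.0880, 0.0336)
(τ − ω×Iω)/I = (1.1080, -0.7375, -0.6680)
new body rate ω' = (0.8554, 0.6631, -1.1334)
q⊗(0,ω) = (-0.7000000, -1.1000000, 0.0000000, -0.8000000)
q + ½dt·q⊗(0,ω), renormalized = (-0.0175, -0.0275, 0.9993, -0.0200)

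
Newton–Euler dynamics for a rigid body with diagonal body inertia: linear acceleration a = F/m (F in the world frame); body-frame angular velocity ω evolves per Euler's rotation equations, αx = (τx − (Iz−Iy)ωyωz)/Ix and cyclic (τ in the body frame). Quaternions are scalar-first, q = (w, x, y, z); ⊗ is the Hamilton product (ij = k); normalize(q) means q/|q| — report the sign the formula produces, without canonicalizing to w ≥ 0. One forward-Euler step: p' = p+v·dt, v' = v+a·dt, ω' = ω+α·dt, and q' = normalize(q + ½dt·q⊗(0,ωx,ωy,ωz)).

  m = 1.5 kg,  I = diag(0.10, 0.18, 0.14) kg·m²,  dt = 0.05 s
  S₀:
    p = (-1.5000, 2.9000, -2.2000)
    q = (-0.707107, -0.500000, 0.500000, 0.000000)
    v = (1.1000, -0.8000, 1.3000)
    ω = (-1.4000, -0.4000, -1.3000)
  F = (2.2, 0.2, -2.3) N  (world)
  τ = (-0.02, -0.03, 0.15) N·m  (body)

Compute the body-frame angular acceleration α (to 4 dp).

α = (0.0080, 0.2378, 0.7514)

precession coupling ω×(Iω) = (-0.0208, -0.0728, 0.0448)
(τ − ω×Iω)/I = (0.0080, 0.2378, 0.7514)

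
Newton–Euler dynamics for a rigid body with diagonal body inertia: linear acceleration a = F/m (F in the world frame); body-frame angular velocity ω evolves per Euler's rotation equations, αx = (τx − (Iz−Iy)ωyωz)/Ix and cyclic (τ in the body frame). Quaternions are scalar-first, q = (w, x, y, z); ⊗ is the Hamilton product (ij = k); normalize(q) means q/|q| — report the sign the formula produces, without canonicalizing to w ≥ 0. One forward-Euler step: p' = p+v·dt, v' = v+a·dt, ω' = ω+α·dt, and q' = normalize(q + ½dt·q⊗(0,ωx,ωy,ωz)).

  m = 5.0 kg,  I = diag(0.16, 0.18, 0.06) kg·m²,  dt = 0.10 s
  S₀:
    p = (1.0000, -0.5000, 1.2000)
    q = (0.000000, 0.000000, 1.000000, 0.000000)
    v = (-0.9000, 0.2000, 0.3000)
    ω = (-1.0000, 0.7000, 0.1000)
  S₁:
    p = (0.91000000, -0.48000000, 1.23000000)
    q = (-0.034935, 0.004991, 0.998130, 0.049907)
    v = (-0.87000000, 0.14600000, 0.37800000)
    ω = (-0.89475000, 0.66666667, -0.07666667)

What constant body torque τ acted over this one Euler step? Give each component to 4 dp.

rate change Δω = (0.10525000, -0.03333333, -0.17666667)
gyro term ω₀×Iω₀ = (-0.0084, -0.0100, -0.0140)
applied torque τ = (0.1600, -0.0700, -0.1200)

τ = (0.1600, -0.0700, -0.1200)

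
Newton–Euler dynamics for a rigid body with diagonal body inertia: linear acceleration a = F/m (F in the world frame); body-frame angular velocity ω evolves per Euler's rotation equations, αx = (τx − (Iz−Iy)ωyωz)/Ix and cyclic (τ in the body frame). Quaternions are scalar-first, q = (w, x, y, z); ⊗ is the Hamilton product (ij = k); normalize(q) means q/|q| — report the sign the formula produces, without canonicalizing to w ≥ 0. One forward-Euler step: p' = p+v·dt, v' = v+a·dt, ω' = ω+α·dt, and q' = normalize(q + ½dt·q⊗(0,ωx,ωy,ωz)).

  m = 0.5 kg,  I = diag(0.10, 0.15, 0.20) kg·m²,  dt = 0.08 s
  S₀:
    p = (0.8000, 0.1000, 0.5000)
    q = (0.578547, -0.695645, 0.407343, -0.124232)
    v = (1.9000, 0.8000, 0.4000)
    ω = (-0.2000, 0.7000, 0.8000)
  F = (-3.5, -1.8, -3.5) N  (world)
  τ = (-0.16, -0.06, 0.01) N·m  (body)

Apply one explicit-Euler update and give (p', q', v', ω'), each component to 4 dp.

p' = (0.9520, 0.1640, 0.5320)
q' = (0.5650, -0.6831, 0.4464, -0.1218)
v' = (1.3400, 0.5120, -0.1600)
ω' = (-0.3504, 0.6595, 0.8068)

a = F/m = (-7.0000, -3.6000, -7.0000)
p + v·dt = (0.9520, 0.1640, 0.5320)
new velocity v' = (1.3400, 0.5120, -0.1600)
angular accel α = (-1.8800, -0.5067, 0.0850)
ω + α·dt = (-0.3504, 0.6595, 0.8068)
Hamilton product q⊗(0,ω) = (-0.3248835, 0.2971274, 0.9863453, 0.0573547)
updated quaternion q' = (0.5650, -0.6831, 0.4464, -0.1218)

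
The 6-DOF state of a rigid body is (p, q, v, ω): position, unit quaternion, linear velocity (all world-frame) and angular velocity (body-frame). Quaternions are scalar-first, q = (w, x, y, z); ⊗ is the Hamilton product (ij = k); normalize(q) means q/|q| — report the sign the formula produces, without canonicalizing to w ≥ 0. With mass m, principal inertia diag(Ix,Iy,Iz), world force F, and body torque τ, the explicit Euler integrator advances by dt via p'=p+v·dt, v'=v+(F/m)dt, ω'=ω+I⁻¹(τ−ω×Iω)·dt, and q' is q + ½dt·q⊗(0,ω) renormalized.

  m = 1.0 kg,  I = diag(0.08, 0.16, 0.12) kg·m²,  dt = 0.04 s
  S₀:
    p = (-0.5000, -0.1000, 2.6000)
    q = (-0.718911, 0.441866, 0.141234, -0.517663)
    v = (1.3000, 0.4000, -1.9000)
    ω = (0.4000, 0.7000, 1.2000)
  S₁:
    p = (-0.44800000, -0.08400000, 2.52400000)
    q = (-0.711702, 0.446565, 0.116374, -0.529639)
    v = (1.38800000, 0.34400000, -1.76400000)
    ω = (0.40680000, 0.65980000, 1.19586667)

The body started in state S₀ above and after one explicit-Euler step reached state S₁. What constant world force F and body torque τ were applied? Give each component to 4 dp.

velocity change Δv = (0.08800000, -0.05600000, 0.13600000)
applied force F = (2.2000, -1.4000, 3.4000)
Δω = ω₁−ω₀ = (0.00680000, -0.04020000, -0.00413333)
gyro term ω₀×Iω₀ = (-0.0336, -0.0192, 0.0224)
applied torque τ = (-0.0200, -0.1800, 0.0100)

F = (2.2000, -1.4000, 3.4000)
τ = (-0.0200, -0.1800, 0.0100)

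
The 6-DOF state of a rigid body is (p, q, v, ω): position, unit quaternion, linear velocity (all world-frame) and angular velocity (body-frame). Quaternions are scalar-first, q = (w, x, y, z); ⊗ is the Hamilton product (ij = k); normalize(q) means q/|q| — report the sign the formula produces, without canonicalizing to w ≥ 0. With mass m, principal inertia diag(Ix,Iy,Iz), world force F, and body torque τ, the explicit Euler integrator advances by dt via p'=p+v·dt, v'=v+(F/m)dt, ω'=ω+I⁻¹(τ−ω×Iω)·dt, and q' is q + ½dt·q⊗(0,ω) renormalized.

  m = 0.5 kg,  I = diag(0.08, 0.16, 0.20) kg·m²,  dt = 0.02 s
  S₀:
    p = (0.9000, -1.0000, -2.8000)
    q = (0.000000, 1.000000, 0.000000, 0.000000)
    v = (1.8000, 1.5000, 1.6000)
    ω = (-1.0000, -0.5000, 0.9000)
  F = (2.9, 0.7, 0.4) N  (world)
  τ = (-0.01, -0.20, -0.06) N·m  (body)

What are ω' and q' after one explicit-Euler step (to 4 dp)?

ω' = (-0.9980, -0.5385, 0.8900)
q' = (0.0100, 0.9999, -0.0090, -0.0050)

precession coupling ω×(Iω) = (-0.0180, 0.1080, 0.0400)
(τ − ω×Iω)/I = (0.1000, -1.9250, -0.5000)
ω + α·dt = (-0.9980, -0.5385, 0.8900)
Hamilton product q⊗(0,ω) = (1.0000000, 0.0000000, -0.9000000, -0.5000000)
q + ½dt·q⊗(0,ω), renormalized = (0.0100, 0.9999, -0.0090, -0.0050)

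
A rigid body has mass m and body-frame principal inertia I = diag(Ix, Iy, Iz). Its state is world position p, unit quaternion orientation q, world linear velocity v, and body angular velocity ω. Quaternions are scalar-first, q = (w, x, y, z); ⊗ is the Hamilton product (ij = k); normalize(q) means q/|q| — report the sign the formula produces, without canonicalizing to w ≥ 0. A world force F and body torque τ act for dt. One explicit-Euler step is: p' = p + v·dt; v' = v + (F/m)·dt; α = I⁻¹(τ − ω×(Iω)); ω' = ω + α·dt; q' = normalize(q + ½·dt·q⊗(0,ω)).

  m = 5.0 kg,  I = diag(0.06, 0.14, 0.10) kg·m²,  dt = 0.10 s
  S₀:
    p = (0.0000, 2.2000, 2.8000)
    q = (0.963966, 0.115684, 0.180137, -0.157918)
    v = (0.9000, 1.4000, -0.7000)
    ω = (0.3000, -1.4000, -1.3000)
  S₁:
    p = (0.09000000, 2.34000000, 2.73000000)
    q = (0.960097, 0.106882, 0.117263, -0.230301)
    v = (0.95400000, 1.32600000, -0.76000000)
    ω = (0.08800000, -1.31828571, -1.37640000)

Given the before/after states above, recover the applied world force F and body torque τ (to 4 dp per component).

Δv = v₁−v₀ = (0.05400000, -0.07400000, -0.06000000)
m·(v₁−v₀)/dt = (2.7000, -3.7000, -3.0000)
Δω = ω₁−ω₀ = (-0.21200000, 0.08171429, -0.07640000)
ω₀×(Iω₀) = (-0.0728, 0.0156, -0.0336)
τ = I·(Δω/dt) + ω₀×(Iω₀) = (-0.2000, 0.1300, -0.1100)

F = (2.7000, -3.7000, -3.0000)
τ = (-0.2000, 0.1300, -0.1100)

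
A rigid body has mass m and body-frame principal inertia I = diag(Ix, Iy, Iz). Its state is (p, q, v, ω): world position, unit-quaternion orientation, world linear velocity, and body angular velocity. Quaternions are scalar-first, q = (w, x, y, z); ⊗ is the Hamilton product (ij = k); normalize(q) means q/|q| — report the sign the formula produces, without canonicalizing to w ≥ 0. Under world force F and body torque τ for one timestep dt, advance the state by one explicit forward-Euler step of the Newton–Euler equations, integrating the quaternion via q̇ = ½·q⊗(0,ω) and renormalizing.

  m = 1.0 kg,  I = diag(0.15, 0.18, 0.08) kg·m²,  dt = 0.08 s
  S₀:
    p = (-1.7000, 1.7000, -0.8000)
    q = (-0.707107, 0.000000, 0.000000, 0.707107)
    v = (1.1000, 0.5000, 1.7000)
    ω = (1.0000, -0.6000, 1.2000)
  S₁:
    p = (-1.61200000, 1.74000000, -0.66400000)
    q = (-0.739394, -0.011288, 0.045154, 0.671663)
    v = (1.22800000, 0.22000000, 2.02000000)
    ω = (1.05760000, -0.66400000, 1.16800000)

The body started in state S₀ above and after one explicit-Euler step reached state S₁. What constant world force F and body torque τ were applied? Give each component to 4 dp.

Δv = v₁−v₀ = (0.12800000, -0.28000000, 0.32000000)
applied force F = (1.6000, -3.5000, 4.0000)
ω₁ − ω₀ = (0.05760000, -0.06400000, -0.03200000)
applied torque τ = (0.1800, -0.0600, -0.0500)

F = (1.6000, -3.5000, 4.0000)
τ = (0.1800, -0.0600, -0.0500)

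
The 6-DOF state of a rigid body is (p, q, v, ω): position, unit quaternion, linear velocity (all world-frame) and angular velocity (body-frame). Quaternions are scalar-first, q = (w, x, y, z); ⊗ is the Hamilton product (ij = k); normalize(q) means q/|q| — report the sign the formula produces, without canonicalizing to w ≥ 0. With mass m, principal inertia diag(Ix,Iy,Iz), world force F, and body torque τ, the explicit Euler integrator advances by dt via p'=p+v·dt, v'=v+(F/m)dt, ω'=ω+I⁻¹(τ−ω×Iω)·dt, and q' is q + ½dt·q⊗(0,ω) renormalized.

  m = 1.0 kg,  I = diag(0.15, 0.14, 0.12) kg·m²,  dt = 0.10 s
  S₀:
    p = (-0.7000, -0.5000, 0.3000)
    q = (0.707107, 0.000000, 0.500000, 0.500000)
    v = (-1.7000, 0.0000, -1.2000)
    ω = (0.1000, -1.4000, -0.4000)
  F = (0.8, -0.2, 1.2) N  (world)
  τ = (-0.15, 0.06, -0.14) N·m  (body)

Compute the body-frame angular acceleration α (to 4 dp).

α = (-0.9253, 0.4371, -1.1783)

ω×(Iω) gyroscopic = (-0.0112, -0.0012, 0.0014)
angular accel α = (-0.9253, 0.4371, -1.1783)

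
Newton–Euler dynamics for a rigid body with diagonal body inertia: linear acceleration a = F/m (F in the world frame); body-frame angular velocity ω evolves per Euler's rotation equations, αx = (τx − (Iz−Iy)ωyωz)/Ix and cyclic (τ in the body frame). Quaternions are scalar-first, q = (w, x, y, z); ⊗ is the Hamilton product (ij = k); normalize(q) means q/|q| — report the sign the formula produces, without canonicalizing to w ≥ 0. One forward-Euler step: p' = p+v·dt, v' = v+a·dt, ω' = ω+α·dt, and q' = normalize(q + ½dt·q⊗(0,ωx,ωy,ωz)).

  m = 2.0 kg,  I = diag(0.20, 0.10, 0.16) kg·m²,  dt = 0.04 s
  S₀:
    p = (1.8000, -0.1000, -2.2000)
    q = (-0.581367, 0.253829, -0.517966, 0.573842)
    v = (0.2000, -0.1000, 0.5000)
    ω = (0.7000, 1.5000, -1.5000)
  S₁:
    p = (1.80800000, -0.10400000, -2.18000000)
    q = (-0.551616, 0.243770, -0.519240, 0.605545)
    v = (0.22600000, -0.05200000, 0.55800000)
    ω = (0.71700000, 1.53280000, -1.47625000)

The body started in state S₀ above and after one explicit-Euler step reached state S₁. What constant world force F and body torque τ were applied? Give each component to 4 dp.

F = (1.3000, 2.4000, 2.9000)
τ = (-0.0500, 0.0400, -0.0100)

v₁ − v₀ = (0.02600000, 0.04800000, 0.05800000)
applied force F = (1.3000, 2.4000, 2.9000)
ω₁ − ω₀ = (0.01700000, 0.03280000, 0.02375000)
precession coupling = (-0.1350, -0.0420, -0.1050)
I·α + gyro = (-0.0500, 0.0400, -0.0100)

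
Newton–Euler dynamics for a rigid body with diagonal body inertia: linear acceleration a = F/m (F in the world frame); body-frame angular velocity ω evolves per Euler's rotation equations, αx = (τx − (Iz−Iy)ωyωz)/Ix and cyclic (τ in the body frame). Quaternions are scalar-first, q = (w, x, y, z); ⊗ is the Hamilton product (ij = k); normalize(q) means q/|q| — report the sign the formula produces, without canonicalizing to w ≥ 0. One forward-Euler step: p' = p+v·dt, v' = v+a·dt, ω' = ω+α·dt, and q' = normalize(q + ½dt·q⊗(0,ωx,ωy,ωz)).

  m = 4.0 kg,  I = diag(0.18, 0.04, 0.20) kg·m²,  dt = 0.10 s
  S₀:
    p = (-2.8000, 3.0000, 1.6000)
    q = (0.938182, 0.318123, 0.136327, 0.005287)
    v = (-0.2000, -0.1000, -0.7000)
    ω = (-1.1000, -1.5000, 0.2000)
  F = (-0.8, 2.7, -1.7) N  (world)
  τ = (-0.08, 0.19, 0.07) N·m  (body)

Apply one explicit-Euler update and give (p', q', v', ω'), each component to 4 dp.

precession coupling ω×(Iω) = (-0.0480, 0.0044, -0.2310)
angular accel α = (-0.1778, 4.6400, 1.5050)
ω + α·dt = (-1.1178, -1.0360, 0.3505)
2q̇ = q⊗(0,ω) = (0.5533684, -0.9968043, -1.4767133, -0.1395884)
q + ½dt·q⊗(0,ω), renormalized = (0.9617, 0.2671, 0.0622, -0.0017)
linear accel F/m = (-0.2000, 0.6750, -0.4250)
new position p' = (-2.8200, 2.9900, 1.5300)
new velocity v' = (-0.2200, -0.0325, -0.7425)

p' = (-2.8200, 2.9900, 1.5300)
q' = (0.9617, 0.2671, 0.0622, -0.0017)
v' = (-0.2200, -0.0325, -0.7425)
ω' = (-1.1178, -1.0360, 0.3505)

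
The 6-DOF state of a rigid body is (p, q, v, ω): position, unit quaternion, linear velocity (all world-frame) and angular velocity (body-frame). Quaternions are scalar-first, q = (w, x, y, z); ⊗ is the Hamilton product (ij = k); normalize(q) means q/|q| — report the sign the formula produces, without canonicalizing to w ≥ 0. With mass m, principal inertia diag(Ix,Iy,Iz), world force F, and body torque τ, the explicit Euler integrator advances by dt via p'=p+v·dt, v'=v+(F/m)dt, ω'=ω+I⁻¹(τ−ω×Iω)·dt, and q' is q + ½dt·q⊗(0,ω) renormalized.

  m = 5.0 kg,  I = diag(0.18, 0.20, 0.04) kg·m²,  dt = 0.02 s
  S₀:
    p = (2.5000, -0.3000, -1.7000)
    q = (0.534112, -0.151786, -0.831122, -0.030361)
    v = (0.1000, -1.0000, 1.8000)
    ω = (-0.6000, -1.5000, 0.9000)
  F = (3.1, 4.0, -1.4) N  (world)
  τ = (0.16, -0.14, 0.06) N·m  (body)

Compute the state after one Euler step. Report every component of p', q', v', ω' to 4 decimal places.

gyro term ω×Iω = (0.2160, -0.0756, 0.0180)
angular accel α = (-0.3111, -0.3220, 1.0500)
ω' = ω + α·dt = (-0.6062, -1.5064, 0.9210)
Hamilton product q⊗(0,ω) = (-1.3104297, -1.1140185, -0.6463440, 0.2097066)
updated quaternion q' = (0.5209, -0.1629, -0.8374, -0.0283)
a = F/m = (0.6200, 0.8000, -0.2800)
p + v·dt = (2.5020, -0.3200, -1.6640)
v' = v + a·dt = (0.1124, -0.9840, 1.7944)

p' = (2.5020, -0.3200, -1.6640)
q' = (0.5209, -0.1629, -0.8374, -0.0283)
v' = (0.1124, -0.9840, 1.7944)
ω' = (-0.6062, -1.5064, 0.9210)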